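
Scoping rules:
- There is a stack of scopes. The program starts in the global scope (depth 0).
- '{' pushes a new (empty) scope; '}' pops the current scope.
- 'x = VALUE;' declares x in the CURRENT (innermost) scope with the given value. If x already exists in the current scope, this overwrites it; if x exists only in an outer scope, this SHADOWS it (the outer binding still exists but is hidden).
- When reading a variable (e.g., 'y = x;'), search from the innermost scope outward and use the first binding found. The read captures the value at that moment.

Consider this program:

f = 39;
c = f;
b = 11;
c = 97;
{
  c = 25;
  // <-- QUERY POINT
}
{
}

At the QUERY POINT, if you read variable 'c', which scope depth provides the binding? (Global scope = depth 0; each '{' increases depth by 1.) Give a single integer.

Answer: 1

Derivation:
Step 1: declare f=39 at depth 0
Step 2: declare c=(read f)=39 at depth 0
Step 3: declare b=11 at depth 0
Step 4: declare c=97 at depth 0
Step 5: enter scope (depth=1)
Step 6: declare c=25 at depth 1
Visible at query point: b=11 c=25 f=39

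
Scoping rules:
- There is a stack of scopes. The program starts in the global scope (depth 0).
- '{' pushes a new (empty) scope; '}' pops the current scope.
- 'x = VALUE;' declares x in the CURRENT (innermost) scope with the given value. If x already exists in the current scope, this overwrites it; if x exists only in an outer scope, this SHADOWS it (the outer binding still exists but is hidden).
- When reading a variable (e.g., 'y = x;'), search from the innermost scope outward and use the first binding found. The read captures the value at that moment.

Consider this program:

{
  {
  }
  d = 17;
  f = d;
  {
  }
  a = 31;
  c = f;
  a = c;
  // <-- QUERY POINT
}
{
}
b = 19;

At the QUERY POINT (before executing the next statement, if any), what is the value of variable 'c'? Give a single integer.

Step 1: enter scope (depth=1)
Step 2: enter scope (depth=2)
Step 3: exit scope (depth=1)
Step 4: declare d=17 at depth 1
Step 5: declare f=(read d)=17 at depth 1
Step 6: enter scope (depth=2)
Step 7: exit scope (depth=1)
Step 8: declare a=31 at depth 1
Step 9: declare c=(read f)=17 at depth 1
Step 10: declare a=(read c)=17 at depth 1
Visible at query point: a=17 c=17 d=17 f=17

Answer: 17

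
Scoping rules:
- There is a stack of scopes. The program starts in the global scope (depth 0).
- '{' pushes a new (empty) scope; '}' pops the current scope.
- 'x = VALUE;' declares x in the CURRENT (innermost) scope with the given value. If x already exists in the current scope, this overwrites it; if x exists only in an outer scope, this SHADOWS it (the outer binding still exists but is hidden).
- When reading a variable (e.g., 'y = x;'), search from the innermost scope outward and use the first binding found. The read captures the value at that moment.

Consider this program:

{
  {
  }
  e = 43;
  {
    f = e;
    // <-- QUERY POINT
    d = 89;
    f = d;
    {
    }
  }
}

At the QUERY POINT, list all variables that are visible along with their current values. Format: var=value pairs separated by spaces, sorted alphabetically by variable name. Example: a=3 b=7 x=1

Step 1: enter scope (depth=1)
Step 2: enter scope (depth=2)
Step 3: exit scope (depth=1)
Step 4: declare e=43 at depth 1
Step 5: enter scope (depth=2)
Step 6: declare f=(read e)=43 at depth 2
Visible at query point: e=43 f=43

Answer: e=43 f=43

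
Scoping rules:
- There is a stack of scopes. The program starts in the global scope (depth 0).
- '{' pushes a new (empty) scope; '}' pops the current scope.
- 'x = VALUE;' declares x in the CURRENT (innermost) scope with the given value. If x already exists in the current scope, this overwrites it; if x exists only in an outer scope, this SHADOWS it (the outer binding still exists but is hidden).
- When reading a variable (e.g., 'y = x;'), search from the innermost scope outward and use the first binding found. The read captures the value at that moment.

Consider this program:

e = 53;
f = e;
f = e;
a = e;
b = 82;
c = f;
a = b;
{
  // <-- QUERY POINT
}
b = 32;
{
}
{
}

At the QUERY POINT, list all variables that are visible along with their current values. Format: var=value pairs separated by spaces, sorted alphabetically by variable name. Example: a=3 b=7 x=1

Answer: a=82 b=82 c=53 e=53 f=53

Derivation:
Step 1: declare e=53 at depth 0
Step 2: declare f=(read e)=53 at depth 0
Step 3: declare f=(read e)=53 at depth 0
Step 4: declare a=(read e)=53 at depth 0
Step 5: declare b=82 at depth 0
Step 6: declare c=(read f)=53 at depth 0
Step 7: declare a=(read b)=82 at depth 0
Step 8: enter scope (depth=1)
Visible at query point: a=82 b=82 c=53 e=53 f=53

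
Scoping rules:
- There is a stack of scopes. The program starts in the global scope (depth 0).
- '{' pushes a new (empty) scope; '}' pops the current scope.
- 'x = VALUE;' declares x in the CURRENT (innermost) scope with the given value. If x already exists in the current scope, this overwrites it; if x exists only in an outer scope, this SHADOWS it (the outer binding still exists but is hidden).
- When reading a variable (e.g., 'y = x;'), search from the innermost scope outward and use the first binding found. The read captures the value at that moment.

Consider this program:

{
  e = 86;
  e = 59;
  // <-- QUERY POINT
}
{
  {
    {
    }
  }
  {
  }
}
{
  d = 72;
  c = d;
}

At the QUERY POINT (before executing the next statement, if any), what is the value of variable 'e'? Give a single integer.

Step 1: enter scope (depth=1)
Step 2: declare e=86 at depth 1
Step 3: declare e=59 at depth 1
Visible at query point: e=59

Answer: 59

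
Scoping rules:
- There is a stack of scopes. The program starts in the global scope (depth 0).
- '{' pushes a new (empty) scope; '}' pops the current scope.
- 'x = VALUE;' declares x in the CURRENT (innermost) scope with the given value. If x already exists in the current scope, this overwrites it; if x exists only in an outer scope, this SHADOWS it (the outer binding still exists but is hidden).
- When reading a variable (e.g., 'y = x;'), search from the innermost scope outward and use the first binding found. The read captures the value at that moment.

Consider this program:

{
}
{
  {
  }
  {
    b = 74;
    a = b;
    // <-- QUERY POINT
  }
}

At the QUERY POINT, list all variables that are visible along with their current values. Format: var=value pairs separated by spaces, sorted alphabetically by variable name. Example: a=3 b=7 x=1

Step 1: enter scope (depth=1)
Step 2: exit scope (depth=0)
Step 3: enter scope (depth=1)
Step 4: enter scope (depth=2)
Step 5: exit scope (depth=1)
Step 6: enter scope (depth=2)
Step 7: declare b=74 at depth 2
Step 8: declare a=(read b)=74 at depth 2
Visible at query point: a=74 b=74

Answer: a=74 b=74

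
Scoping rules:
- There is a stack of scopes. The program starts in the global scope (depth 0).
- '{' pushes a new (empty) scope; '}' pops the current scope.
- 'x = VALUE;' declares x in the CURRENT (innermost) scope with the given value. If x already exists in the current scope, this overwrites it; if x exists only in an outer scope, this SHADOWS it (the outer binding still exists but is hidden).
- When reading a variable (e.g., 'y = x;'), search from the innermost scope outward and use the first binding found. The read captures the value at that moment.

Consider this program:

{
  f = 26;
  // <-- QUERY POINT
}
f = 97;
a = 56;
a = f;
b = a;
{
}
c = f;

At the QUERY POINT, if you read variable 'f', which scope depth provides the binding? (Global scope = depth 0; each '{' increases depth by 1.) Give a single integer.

Answer: 1

Derivation:
Step 1: enter scope (depth=1)
Step 2: declare f=26 at depth 1
Visible at query point: f=26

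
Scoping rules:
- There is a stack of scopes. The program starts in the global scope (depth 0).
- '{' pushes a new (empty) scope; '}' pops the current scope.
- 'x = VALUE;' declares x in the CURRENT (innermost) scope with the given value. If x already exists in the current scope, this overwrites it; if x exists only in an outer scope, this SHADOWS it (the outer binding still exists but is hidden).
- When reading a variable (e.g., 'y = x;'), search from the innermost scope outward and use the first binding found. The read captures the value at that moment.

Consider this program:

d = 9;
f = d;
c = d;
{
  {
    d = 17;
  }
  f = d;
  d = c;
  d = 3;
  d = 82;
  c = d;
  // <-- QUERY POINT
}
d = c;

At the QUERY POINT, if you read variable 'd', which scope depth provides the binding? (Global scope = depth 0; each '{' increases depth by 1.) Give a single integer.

Answer: 1

Derivation:
Step 1: declare d=9 at depth 0
Step 2: declare f=(read d)=9 at depth 0
Step 3: declare c=(read d)=9 at depth 0
Step 4: enter scope (depth=1)
Step 5: enter scope (depth=2)
Step 6: declare d=17 at depth 2
Step 7: exit scope (depth=1)
Step 8: declare f=(read d)=9 at depth 1
Step 9: declare d=(read c)=9 at depth 1
Step 10: declare d=3 at depth 1
Step 11: declare d=82 at depth 1
Step 12: declare c=(read d)=82 at depth 1
Visible at query point: c=82 d=82 f=9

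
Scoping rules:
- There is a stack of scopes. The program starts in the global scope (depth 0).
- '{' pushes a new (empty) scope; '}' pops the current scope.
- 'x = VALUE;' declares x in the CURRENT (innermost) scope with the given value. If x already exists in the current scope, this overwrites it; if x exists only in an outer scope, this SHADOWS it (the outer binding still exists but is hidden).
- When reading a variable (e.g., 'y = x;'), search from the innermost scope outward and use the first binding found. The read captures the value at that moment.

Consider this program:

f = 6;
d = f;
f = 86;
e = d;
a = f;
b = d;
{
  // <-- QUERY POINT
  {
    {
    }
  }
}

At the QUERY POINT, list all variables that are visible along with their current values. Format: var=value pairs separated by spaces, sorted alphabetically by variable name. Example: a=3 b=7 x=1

Step 1: declare f=6 at depth 0
Step 2: declare d=(read f)=6 at depth 0
Step 3: declare f=86 at depth 0
Step 4: declare e=(read d)=6 at depth 0
Step 5: declare a=(read f)=86 at depth 0
Step 6: declare b=(read d)=6 at depth 0
Step 7: enter scope (depth=1)
Visible at query point: a=86 b=6 d=6 e=6 f=86

Answer: a=86 b=6 d=6 e=6 f=86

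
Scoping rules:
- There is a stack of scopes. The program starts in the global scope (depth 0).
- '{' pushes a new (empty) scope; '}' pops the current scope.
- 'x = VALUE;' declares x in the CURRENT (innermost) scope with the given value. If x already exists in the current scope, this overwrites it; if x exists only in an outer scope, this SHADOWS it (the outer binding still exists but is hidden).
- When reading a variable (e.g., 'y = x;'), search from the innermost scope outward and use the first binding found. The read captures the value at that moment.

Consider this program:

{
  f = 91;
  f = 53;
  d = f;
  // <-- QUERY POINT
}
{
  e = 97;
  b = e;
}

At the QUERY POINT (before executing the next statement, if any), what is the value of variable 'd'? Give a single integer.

Step 1: enter scope (depth=1)
Step 2: declare f=91 at depth 1
Step 3: declare f=53 at depth 1
Step 4: declare d=(read f)=53 at depth 1
Visible at query point: d=53 f=53

Answer: 53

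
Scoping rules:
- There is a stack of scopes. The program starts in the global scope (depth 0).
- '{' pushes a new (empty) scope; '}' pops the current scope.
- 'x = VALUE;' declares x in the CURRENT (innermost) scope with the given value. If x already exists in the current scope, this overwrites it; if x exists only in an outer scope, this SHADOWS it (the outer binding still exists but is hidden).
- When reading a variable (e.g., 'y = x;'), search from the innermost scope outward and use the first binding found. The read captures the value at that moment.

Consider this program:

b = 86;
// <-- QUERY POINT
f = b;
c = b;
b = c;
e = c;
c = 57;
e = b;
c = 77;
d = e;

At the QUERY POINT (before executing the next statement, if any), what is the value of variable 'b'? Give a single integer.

Step 1: declare b=86 at depth 0
Visible at query point: b=86

Answer: 86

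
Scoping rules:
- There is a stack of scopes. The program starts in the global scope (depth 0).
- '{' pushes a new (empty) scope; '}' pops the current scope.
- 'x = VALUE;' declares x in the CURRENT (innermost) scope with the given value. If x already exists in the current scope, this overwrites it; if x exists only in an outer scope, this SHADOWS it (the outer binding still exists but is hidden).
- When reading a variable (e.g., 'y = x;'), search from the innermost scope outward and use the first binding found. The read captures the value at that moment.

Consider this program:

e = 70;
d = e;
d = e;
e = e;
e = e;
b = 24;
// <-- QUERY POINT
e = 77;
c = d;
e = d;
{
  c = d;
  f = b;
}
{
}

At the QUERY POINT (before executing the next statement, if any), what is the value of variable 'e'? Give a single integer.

Answer: 70

Derivation:
Step 1: declare e=70 at depth 0
Step 2: declare d=(read e)=70 at depth 0
Step 3: declare d=(read e)=70 at depth 0
Step 4: declare e=(read e)=70 at depth 0
Step 5: declare e=(read e)=70 at depth 0
Step 6: declare b=24 at depth 0
Visible at query point: b=24 d=70 e=70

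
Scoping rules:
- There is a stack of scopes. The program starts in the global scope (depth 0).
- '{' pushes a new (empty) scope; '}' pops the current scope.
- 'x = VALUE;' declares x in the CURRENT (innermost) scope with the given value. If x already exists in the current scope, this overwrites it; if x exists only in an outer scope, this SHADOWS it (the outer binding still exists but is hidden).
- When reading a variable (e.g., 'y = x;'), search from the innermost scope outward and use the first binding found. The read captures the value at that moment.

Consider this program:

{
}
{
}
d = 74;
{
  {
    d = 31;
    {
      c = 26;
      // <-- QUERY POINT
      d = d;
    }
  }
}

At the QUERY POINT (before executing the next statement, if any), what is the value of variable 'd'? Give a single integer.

Answer: 31

Derivation:
Step 1: enter scope (depth=1)
Step 2: exit scope (depth=0)
Step 3: enter scope (depth=1)
Step 4: exit scope (depth=0)
Step 5: declare d=74 at depth 0
Step 6: enter scope (depth=1)
Step 7: enter scope (depth=2)
Step 8: declare d=31 at depth 2
Step 9: enter scope (depth=3)
Step 10: declare c=26 at depth 3
Visible at query point: c=26 d=31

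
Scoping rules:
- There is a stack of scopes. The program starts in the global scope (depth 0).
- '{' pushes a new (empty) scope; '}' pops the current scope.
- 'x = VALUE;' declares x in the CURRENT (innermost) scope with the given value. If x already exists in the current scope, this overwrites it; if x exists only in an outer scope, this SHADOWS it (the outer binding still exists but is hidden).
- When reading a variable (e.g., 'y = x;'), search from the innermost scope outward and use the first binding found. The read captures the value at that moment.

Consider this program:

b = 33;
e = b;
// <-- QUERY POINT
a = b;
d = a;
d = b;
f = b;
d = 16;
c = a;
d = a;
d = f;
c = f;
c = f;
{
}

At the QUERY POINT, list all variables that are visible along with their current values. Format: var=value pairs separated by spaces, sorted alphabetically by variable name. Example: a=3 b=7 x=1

Step 1: declare b=33 at depth 0
Step 2: declare e=(read b)=33 at depth 0
Visible at query point: b=33 e=33

Answer: b=33 e=33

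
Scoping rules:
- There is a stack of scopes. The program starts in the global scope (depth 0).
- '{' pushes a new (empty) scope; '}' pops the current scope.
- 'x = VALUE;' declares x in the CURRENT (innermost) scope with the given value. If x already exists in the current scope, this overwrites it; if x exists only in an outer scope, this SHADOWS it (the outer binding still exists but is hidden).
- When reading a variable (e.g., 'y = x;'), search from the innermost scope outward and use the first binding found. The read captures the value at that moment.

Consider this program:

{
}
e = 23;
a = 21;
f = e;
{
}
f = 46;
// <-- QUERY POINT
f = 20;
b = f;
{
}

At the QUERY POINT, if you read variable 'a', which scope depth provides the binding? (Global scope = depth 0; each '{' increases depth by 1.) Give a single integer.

Step 1: enter scope (depth=1)
Step 2: exit scope (depth=0)
Step 3: declare e=23 at depth 0
Step 4: declare a=21 at depth 0
Step 5: declare f=(read e)=23 at depth 0
Step 6: enter scope (depth=1)
Step 7: exit scope (depth=0)
Step 8: declare f=46 at depth 0
Visible at query point: a=21 e=23 f=46

Answer: 0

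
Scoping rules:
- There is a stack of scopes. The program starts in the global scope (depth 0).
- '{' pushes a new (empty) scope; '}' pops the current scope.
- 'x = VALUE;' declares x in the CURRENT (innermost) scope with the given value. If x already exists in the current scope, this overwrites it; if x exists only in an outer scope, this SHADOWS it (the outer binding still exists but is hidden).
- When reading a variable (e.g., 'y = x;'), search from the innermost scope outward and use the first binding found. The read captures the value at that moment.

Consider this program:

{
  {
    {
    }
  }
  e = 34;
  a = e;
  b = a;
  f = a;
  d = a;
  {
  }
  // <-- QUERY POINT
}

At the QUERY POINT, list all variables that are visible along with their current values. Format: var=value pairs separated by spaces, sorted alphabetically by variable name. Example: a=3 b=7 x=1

Step 1: enter scope (depth=1)
Step 2: enter scope (depth=2)
Step 3: enter scope (depth=3)
Step 4: exit scope (depth=2)
Step 5: exit scope (depth=1)
Step 6: declare e=34 at depth 1
Step 7: declare a=(read e)=34 at depth 1
Step 8: declare b=(read a)=34 at depth 1
Step 9: declare f=(read a)=34 at depth 1
Step 10: declare d=(read a)=34 at depth 1
Step 11: enter scope (depth=2)
Step 12: exit scope (depth=1)
Visible at query point: a=34 b=34 d=34 e=34 f=34

Answer: a=34 b=34 d=34 e=34 f=34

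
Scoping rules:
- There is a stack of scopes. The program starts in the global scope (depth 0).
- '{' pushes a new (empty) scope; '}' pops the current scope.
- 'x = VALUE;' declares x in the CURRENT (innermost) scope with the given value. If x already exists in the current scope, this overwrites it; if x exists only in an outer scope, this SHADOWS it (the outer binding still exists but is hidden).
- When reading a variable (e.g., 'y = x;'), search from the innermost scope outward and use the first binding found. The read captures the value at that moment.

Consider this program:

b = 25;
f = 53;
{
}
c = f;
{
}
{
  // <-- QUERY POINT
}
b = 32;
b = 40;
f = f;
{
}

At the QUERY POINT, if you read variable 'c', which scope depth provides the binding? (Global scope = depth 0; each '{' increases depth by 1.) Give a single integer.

Answer: 0

Derivation:
Step 1: declare b=25 at depth 0
Step 2: declare f=53 at depth 0
Step 3: enter scope (depth=1)
Step 4: exit scope (depth=0)
Step 5: declare c=(read f)=53 at depth 0
Step 6: enter scope (depth=1)
Step 7: exit scope (depth=0)
Step 8: enter scope (depth=1)
Visible at query point: b=25 c=53 f=53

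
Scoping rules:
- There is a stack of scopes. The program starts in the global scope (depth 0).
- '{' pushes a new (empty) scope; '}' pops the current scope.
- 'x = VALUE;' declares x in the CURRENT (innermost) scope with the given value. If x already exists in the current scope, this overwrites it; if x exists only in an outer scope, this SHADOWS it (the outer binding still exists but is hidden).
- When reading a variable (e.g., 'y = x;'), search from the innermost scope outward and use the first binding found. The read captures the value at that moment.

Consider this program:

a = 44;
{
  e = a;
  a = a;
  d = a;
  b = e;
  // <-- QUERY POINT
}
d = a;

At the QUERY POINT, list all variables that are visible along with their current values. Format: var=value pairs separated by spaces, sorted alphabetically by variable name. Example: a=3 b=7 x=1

Step 1: declare a=44 at depth 0
Step 2: enter scope (depth=1)
Step 3: declare e=(read a)=44 at depth 1
Step 4: declare a=(read a)=44 at depth 1
Step 5: declare d=(read a)=44 at depth 1
Step 6: declare b=(read e)=44 at depth 1
Visible at query point: a=44 b=44 d=44 e=44

Answer: a=44 b=44 d=44 e=44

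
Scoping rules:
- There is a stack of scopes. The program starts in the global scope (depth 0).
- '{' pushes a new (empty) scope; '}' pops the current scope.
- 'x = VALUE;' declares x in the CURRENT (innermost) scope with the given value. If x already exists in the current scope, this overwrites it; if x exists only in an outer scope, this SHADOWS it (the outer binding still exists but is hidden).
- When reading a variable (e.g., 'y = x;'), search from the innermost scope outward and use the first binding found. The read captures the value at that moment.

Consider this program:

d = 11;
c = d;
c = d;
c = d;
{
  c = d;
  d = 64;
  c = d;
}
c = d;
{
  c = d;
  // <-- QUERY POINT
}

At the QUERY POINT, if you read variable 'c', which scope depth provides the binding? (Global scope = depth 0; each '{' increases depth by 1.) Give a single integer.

Step 1: declare d=11 at depth 0
Step 2: declare c=(read d)=11 at depth 0
Step 3: declare c=(read d)=11 at depth 0
Step 4: declare c=(read d)=11 at depth 0
Step 5: enter scope (depth=1)
Step 6: declare c=(read d)=11 at depth 1
Step 7: declare d=64 at depth 1
Step 8: declare c=(read d)=64 at depth 1
Step 9: exit scope (depth=0)
Step 10: declare c=(read d)=11 at depth 0
Step 11: enter scope (depth=1)
Step 12: declare c=(read d)=11 at depth 1
Visible at query point: c=11 d=11

Answer: 1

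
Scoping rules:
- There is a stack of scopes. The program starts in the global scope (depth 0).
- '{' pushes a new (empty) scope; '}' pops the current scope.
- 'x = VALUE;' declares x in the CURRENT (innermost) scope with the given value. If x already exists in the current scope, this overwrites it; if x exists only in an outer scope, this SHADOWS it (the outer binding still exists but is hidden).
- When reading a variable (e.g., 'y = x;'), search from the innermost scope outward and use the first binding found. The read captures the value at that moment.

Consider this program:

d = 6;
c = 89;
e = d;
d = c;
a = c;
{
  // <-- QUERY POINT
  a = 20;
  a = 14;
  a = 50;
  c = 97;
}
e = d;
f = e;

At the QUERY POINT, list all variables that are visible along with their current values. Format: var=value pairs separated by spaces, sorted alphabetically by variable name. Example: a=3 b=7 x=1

Step 1: declare d=6 at depth 0
Step 2: declare c=89 at depth 0
Step 3: declare e=(read d)=6 at depth 0
Step 4: declare d=(read c)=89 at depth 0
Step 5: declare a=(read c)=89 at depth 0
Step 6: enter scope (depth=1)
Visible at query point: a=89 c=89 d=89 e=6

Answer: a=89 c=89 d=89 e=6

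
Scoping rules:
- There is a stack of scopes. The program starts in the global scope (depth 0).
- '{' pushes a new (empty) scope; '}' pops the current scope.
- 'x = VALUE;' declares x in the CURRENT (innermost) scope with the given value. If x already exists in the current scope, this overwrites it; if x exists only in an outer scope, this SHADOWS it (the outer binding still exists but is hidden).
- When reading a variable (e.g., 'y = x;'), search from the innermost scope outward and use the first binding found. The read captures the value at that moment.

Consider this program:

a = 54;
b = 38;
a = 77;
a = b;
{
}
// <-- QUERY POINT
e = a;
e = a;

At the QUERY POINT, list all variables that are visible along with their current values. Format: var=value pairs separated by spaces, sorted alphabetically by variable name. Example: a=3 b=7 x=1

Step 1: declare a=54 at depth 0
Step 2: declare b=38 at depth 0
Step 3: declare a=77 at depth 0
Step 4: declare a=(read b)=38 at depth 0
Step 5: enter scope (depth=1)
Step 6: exit scope (depth=0)
Visible at query point: a=38 b=38

Answer: a=38 b=38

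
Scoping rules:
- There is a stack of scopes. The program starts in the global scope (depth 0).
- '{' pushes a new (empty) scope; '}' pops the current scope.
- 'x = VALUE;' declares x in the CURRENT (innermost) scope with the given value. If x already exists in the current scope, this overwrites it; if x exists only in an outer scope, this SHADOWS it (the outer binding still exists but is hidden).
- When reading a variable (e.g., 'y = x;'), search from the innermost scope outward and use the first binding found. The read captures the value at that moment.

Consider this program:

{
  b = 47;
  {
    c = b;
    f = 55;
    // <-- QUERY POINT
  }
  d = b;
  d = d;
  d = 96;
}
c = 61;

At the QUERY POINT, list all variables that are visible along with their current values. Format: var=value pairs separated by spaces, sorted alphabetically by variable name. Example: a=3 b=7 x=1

Answer: b=47 c=47 f=55

Derivation:
Step 1: enter scope (depth=1)
Step 2: declare b=47 at depth 1
Step 3: enter scope (depth=2)
Step 4: declare c=(read b)=47 at depth 2
Step 5: declare f=55 at depth 2
Visible at query point: b=47 c=47 f=55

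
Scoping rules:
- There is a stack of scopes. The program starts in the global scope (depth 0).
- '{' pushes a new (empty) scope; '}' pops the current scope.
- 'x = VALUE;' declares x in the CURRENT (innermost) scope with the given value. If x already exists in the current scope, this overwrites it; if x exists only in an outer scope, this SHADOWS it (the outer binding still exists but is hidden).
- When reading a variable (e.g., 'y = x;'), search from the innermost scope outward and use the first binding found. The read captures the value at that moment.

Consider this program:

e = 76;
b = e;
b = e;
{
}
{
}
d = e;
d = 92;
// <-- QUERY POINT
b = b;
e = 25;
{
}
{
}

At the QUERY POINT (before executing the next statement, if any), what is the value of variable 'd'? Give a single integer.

Step 1: declare e=76 at depth 0
Step 2: declare b=(read e)=76 at depth 0
Step 3: declare b=(read e)=76 at depth 0
Step 4: enter scope (depth=1)
Step 5: exit scope (depth=0)
Step 6: enter scope (depth=1)
Step 7: exit scope (depth=0)
Step 8: declare d=(read e)=76 at depth 0
Step 9: declare d=92 at depth 0
Visible at query point: b=76 d=92 e=76

Answer: 92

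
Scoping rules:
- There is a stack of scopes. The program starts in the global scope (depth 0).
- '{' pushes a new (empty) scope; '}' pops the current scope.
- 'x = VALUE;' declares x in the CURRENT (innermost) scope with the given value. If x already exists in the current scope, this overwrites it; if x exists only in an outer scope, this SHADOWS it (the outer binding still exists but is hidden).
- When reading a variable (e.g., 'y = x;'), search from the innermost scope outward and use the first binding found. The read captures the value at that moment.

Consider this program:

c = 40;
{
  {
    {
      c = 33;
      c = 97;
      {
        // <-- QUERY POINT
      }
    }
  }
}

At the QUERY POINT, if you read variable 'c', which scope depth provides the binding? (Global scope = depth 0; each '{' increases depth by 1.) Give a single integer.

Answer: 3

Derivation:
Step 1: declare c=40 at depth 0
Step 2: enter scope (depth=1)
Step 3: enter scope (depth=2)
Step 4: enter scope (depth=3)
Step 5: declare c=33 at depth 3
Step 6: declare c=97 at depth 3
Step 7: enter scope (depth=4)
Visible at query point: c=97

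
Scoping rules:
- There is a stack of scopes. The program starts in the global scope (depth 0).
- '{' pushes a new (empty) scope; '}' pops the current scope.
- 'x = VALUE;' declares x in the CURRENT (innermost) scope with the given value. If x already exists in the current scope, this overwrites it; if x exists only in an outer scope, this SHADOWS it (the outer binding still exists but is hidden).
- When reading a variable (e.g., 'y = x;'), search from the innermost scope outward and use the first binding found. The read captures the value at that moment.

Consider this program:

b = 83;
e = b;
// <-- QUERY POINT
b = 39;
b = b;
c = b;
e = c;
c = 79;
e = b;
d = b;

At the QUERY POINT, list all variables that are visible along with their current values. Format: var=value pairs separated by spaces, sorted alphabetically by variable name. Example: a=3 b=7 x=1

Step 1: declare b=83 at depth 0
Step 2: declare e=(read b)=83 at depth 0
Visible at query point: b=83 e=83

Answer: b=83 e=83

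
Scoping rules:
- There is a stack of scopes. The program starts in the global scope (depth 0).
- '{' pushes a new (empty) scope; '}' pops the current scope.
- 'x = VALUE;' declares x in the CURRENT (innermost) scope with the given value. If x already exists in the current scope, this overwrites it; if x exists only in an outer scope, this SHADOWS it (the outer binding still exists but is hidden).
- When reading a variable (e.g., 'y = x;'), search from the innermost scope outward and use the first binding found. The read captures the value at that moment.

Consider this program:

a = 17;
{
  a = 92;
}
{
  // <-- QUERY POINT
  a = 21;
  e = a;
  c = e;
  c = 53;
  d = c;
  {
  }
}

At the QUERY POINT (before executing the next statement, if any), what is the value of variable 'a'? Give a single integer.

Answer: 17

Derivation:
Step 1: declare a=17 at depth 0
Step 2: enter scope (depth=1)
Step 3: declare a=92 at depth 1
Step 4: exit scope (depth=0)
Step 5: enter scope (depth=1)
Visible at query point: a=17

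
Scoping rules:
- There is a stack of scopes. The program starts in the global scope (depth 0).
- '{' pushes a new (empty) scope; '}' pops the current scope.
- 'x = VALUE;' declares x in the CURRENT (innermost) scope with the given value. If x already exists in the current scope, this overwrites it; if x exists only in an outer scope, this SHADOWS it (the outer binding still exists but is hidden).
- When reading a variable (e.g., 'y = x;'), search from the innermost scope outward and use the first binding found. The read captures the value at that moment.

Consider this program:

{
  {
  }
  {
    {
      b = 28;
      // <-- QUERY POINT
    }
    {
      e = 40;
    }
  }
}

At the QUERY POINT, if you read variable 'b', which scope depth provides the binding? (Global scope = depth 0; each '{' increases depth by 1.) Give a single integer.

Step 1: enter scope (depth=1)
Step 2: enter scope (depth=2)
Step 3: exit scope (depth=1)
Step 4: enter scope (depth=2)
Step 5: enter scope (depth=3)
Step 6: declare b=28 at depth 3
Visible at query point: b=28

Answer: 3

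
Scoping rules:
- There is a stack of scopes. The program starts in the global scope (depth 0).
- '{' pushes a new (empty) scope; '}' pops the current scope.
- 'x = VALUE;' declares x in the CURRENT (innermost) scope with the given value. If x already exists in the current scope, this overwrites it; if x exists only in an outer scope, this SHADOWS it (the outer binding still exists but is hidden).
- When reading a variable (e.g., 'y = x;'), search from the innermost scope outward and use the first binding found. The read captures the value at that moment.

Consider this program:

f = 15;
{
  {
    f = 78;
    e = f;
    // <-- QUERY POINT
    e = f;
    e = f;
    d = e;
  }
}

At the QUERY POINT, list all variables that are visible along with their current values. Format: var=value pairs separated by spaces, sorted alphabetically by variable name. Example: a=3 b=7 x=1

Answer: e=78 f=78

Derivation:
Step 1: declare f=15 at depth 0
Step 2: enter scope (depth=1)
Step 3: enter scope (depth=2)
Step 4: declare f=78 at depth 2
Step 5: declare e=(read f)=78 at depth 2
Visible at query point: e=78 f=78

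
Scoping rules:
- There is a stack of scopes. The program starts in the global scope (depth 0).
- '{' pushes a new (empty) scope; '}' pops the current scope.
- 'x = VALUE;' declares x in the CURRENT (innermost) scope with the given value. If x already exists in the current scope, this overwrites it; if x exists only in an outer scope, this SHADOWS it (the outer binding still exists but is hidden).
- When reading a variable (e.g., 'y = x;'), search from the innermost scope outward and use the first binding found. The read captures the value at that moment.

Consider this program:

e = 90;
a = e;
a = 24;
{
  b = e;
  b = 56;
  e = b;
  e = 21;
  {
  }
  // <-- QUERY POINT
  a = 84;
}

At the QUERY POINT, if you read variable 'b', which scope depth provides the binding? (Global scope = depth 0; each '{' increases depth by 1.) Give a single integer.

Answer: 1

Derivation:
Step 1: declare e=90 at depth 0
Step 2: declare a=(read e)=90 at depth 0
Step 3: declare a=24 at depth 0
Step 4: enter scope (depth=1)
Step 5: declare b=(read e)=90 at depth 1
Step 6: declare b=56 at depth 1
Step 7: declare e=(read b)=56 at depth 1
Step 8: declare e=21 at depth 1
Step 9: enter scope (depth=2)
Step 10: exit scope (depth=1)
Visible at query point: a=24 b=56 e=21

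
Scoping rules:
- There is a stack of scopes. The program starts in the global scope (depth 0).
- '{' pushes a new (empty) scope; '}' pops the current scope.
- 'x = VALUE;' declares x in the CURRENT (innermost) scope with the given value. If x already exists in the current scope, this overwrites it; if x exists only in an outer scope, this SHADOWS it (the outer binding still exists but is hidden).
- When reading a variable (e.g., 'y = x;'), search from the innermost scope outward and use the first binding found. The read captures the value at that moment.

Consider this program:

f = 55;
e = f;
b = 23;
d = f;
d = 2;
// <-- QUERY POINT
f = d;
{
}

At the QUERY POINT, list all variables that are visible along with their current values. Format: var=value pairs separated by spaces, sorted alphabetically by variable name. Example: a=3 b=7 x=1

Step 1: declare f=55 at depth 0
Step 2: declare e=(read f)=55 at depth 0
Step 3: declare b=23 at depth 0
Step 4: declare d=(read f)=55 at depth 0
Step 5: declare d=2 at depth 0
Visible at query point: b=23 d=2 e=55 f=55

Answer: b=23 d=2 e=55 f=55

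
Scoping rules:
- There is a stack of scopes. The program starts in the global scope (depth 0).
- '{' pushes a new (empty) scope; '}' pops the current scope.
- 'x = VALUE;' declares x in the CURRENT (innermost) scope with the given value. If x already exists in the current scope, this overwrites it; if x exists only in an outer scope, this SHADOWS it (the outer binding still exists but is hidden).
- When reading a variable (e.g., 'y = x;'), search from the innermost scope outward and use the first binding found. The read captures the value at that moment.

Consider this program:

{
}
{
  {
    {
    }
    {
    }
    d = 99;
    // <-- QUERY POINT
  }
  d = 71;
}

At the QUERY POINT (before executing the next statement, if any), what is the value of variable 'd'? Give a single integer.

Step 1: enter scope (depth=1)
Step 2: exit scope (depth=0)
Step 3: enter scope (depth=1)
Step 4: enter scope (depth=2)
Step 5: enter scope (depth=3)
Step 6: exit scope (depth=2)
Step 7: enter scope (depth=3)
Step 8: exit scope (depth=2)
Step 9: declare d=99 at depth 2
Visible at query point: d=99

Answer: 99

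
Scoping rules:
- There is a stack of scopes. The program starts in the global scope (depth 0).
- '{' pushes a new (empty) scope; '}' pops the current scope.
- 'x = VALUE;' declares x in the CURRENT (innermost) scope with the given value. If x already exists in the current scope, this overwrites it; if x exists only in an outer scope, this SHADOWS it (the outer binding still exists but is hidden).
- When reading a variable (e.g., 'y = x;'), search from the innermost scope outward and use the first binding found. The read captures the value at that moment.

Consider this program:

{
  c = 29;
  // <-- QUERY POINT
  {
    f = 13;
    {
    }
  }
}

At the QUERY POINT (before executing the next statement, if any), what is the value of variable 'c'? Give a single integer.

Answer: 29

Derivation:
Step 1: enter scope (depth=1)
Step 2: declare c=29 at depth 1
Visible at query point: c=29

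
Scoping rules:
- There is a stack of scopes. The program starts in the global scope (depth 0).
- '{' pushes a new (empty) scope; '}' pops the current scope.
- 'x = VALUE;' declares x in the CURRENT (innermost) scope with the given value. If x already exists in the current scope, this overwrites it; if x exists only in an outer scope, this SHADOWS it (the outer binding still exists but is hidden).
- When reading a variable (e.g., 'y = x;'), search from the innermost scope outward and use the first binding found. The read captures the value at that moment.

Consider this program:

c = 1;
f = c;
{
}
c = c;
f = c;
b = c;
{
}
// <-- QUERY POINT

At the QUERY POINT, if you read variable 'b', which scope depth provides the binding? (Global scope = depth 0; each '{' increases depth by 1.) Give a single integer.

Answer: 0

Derivation:
Step 1: declare c=1 at depth 0
Step 2: declare f=(read c)=1 at depth 0
Step 3: enter scope (depth=1)
Step 4: exit scope (depth=0)
Step 5: declare c=(read c)=1 at depth 0
Step 6: declare f=(read c)=1 at depth 0
Step 7: declare b=(read c)=1 at depth 0
Step 8: enter scope (depth=1)
Step 9: exit scope (depth=0)
Visible at query point: b=1 c=1 f=1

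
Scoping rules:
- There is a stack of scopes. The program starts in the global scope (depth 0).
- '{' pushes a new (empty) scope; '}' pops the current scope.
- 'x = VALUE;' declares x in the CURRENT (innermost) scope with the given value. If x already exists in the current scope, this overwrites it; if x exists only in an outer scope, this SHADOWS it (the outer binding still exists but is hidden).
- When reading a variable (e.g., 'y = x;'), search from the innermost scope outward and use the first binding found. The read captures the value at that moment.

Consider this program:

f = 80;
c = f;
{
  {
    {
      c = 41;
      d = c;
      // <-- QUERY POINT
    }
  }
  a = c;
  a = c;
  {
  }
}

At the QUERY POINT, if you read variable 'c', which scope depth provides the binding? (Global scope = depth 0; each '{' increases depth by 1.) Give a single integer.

Answer: 3

Derivation:
Step 1: declare f=80 at depth 0
Step 2: declare c=(read f)=80 at depth 0
Step 3: enter scope (depth=1)
Step 4: enter scope (depth=2)
Step 5: enter scope (depth=3)
Step 6: declare c=41 at depth 3
Step 7: declare d=(read c)=41 at depth 3
Visible at query point: c=41 d=41 f=80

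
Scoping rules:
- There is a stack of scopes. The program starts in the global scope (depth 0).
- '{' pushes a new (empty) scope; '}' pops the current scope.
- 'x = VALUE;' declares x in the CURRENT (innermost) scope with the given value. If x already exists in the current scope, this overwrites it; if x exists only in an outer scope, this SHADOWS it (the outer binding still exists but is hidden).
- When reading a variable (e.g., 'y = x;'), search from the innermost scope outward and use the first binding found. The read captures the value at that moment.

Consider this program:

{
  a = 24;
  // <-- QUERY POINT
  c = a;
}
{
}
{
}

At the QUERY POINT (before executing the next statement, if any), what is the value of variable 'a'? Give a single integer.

Answer: 24

Derivation:
Step 1: enter scope (depth=1)
Step 2: declare a=24 at depth 1
Visible at query point: a=24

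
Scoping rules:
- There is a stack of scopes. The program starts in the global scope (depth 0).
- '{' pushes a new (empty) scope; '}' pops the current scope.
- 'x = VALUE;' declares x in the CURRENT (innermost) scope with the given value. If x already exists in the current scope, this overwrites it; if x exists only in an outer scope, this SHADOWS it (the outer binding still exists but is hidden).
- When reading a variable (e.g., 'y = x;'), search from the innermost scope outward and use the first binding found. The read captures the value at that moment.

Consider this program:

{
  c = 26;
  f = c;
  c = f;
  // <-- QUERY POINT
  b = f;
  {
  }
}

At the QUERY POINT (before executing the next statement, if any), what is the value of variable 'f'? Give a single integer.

Answer: 26

Derivation:
Step 1: enter scope (depth=1)
Step 2: declare c=26 at depth 1
Step 3: declare f=(read c)=26 at depth 1
Step 4: declare c=(read f)=26 at depth 1
Visible at query point: c=26 f=26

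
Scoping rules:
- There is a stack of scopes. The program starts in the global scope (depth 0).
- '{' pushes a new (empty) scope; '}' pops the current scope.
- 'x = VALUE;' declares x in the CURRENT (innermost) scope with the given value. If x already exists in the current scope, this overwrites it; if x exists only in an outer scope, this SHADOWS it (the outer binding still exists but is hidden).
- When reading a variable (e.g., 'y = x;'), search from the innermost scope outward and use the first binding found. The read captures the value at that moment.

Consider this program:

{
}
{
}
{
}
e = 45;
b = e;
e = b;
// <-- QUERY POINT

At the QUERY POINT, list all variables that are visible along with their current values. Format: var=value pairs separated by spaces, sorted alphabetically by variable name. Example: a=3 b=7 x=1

Step 1: enter scope (depth=1)
Step 2: exit scope (depth=0)
Step 3: enter scope (depth=1)
Step 4: exit scope (depth=0)
Step 5: enter scope (depth=1)
Step 6: exit scope (depth=0)
Step 7: declare e=45 at depth 0
Step 8: declare b=(read e)=45 at depth 0
Step 9: declare e=(read b)=45 at depth 0
Visible at query point: b=45 e=45

Answer: b=45 e=45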